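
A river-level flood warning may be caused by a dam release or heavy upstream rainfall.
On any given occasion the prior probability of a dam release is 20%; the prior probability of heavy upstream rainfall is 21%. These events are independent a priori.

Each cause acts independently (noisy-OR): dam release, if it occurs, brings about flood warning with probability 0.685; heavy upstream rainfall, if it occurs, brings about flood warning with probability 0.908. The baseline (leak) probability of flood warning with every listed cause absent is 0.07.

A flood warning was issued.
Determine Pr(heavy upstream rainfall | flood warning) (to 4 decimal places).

Under noisy-OR, P(flood warning | causes) = 1 − (1−0.07)·∏(1−qᵢ) over the active causes.
By total probability over the 4 (dam release, heavy upstream rainfall) configurations:
  P(flood warning) = 0.07·0.8·0.79 + 0.91444·0.8·0.21 + 0.70705·0.2·0.79 + 0.973049·0.2·0.21
        = 0.044240 + 0.153626 + 0.111714 + 0.040868 = 0.350448
Keeping only the heavy upstream rainfall-present terms gives 0.194494, so
  P(heavy upstream rainfall | flood warning) = 0.194494 / 0.350448 ≈ 0.5550

Pr(heavy upstream rainfall | flood warning) ≈ 0.5550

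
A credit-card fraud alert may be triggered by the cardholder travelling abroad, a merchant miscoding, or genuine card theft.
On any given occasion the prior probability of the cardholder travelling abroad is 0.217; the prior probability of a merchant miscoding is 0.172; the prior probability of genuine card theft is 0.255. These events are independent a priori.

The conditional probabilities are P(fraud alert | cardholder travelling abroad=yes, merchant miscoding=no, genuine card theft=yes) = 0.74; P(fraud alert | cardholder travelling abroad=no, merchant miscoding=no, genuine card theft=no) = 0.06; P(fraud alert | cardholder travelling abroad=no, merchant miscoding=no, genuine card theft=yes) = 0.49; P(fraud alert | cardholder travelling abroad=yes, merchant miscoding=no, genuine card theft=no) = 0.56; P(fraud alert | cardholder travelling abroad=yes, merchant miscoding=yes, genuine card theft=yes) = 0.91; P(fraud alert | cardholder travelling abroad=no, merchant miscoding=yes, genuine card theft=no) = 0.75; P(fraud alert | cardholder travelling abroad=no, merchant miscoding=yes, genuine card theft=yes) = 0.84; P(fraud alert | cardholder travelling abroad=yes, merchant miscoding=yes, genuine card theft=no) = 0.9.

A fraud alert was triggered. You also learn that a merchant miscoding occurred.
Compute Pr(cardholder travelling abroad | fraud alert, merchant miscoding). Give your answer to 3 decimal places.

Pr(cardholder travelling abroad | fraud alert, merchant miscoding) ≈ 0.244

For the numerator, keep only cardholder travelling abroad=true terms: 0.145499 + 0.050355 = 0.195854
Denominator P(fraud alert | merchant miscoding): 0.75*0.783*0.745 + 0.84*0.783*0.255 + 0.9*0.217*0.745 + 0.91*0.217*0.255 = 0.801074
Posterior = 0.195854 / 0.801074 ≈ 0.244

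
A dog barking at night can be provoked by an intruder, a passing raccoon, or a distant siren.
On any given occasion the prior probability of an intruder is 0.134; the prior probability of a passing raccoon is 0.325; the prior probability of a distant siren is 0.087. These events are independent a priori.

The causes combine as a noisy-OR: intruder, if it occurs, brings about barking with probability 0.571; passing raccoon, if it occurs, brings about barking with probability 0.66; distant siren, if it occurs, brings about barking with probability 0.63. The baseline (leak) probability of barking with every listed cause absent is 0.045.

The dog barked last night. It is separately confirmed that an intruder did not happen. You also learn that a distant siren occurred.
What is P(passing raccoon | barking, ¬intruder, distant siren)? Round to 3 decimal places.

P(passing raccoon | barking, ¬intruder, distant siren) ≈ 0.396

Under noisy-OR, P(barking | causes) = 1 − (1−0.045)·∏(1−qᵢ) over the active causes.
Sum P(barking|·) weighted by the priors over both values of passing raccoon:
  P(barking | ¬intruder, distant siren) = 0.64665×0.675 + 0.879861×0.325
        = 0.436489 + 0.285955 = 0.722444
Keeping only the passing raccoon-present terms gives 0.285955, so
  P(passing raccoon | barking, ¬intruder, distant siren) = 0.285955 / 0.722444 ≈ 0.396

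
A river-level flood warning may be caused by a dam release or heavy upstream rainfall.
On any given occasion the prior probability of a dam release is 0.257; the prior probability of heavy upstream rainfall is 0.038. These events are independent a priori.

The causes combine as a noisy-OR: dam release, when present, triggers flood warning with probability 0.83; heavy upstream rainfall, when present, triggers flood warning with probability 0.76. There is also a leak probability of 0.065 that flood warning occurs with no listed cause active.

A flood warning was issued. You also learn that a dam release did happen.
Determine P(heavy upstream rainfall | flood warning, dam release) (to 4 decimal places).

Under noisy-OR, P(flood warning | causes) = 1 − (1−0.065)·∏(1−qᵢ) over the active causes.
By total probability over both values of heavy upstream rainfall:
  P(flood warning | dam release) = 0.84105·0.962 + 0.961852·0.038
        = 0.809090 + 0.036550 = 0.845640
Keeping only the heavy upstream rainfall-present terms gives 0.036550, so
  P(heavy upstream rainfall | flood warning, dam release) = 0.036550 / 0.845640 ≈ 0.0432

P(heavy upstream rainfall | flood warning, dam release) ≈ 0.0432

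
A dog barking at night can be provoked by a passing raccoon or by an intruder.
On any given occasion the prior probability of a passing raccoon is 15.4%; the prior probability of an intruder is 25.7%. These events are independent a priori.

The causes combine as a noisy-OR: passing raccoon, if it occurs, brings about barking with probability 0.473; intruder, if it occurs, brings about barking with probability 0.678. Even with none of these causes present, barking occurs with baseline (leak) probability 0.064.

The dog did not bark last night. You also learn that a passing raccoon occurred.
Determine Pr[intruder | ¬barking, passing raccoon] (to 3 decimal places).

Under noisy-OR, P(barking | causes) = 1 − (1−0.064)·∏(1−qᵢ) over the active causes.
Weight on intruder=true, given the evidence: 0.158834*0.257 = 0.040820
Normalizer over all consistent configurations: 0.493272*0.743 + 0.158834*0.257 = 0.407321
Posterior = 0.040820 / 0.407321 ≈ 0.100

Pr[intruder | ¬barking, passing raccoon] ≈ 0.100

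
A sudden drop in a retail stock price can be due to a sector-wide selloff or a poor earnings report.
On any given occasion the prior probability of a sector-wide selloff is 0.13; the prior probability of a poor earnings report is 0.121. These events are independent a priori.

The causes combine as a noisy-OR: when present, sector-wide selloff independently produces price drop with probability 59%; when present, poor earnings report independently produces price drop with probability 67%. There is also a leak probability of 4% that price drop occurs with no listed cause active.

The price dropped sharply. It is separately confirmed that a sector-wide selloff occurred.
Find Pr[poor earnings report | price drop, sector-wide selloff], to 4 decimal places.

Under noisy-OR, P(price drop | causes) = 1 − (1−0.04)·∏(1−qᵢ) over the active causes.
P(price drop | sector-wide selloff) = 0.6064·0.879 + 0.870112·0.121 = 0.533026 + 0.105284 = 0.638310
Restricting to configurations with poor earnings report present: 0.870112·0.121 = 0.105284.
P(poor earnings report | price drop, sector-wide selloff) = 0.105284 / 0.638310 ≈ 0.1649

Pr[poor earnings report | price drop, sector-wide selloff] ≈ 0.1649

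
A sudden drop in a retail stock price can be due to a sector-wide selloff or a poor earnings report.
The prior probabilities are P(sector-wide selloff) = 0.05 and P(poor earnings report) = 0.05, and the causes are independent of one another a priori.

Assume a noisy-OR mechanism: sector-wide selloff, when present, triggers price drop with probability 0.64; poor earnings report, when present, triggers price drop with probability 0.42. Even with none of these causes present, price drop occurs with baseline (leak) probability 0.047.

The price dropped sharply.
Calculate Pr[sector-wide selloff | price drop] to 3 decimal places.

Under noisy-OR, P(price drop | causes) = 1 − (1−0.047)·∏(1−qᵢ) over the active causes.
For the numerator, keep only sector-wide selloff=true terms: 0.031204 + 0.002003 = 0.033207
Normalizer over all consistent configurations: 0.047*0.95*0.95 + 0.44726*0.95*0.05 + 0.65692*0.05*0.95 + 0.801014*0.05*0.05 = 0.096869
P(sector-wide selloff | price drop) = 0.033207/0.096869 ≈ 0.343

Pr[sector-wide selloff | price drop] ≈ 0.343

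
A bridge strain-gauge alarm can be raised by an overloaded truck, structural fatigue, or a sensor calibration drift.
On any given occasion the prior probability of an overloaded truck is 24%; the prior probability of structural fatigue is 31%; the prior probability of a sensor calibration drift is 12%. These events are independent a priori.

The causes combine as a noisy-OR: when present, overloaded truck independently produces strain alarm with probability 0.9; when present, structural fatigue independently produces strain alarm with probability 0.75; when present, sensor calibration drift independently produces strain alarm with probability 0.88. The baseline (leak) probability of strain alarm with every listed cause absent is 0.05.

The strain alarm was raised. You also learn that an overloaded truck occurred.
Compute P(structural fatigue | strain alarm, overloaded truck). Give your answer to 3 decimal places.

Under noisy-OR, P(strain alarm | causes) = 1 − (1−0.05)·∏(1−qᵢ) over the active causes.
Enumerate the 4 (structural fatigue, sensor calibration drift) configurations and weight by the priors:
  P(strain alarm | overloaded truck) = 0.905*0.69*0.88 + 0.9886*0.69*0.12 + 0.97625*0.31*0.88 + 0.99715*0.31*0.12
        = 0.549516 + 0.081856 + 0.266321 + 0.037094 = 0.934787
Keeping only the structural fatigue-present terms gives 0.303415, so
  P(structural fatigue | strain alarm, overloaded truck) = 0.303415 / 0.934787 ≈ 0.325

P(structural fatigue | strain alarm, overloaded truck) ≈ 0.325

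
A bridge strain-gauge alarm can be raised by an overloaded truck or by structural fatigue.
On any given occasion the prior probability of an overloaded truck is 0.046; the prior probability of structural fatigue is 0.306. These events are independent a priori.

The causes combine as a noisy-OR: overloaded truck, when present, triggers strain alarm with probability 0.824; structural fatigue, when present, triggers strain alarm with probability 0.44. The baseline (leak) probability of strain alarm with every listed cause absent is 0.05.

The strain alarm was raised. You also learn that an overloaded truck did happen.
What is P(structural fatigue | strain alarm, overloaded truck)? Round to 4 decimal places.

P(structural fatigue | strain alarm, overloaded truck) ≈ 0.3243

Under noisy-OR, P(strain alarm | causes) = 1 − (1−0.05)·∏(1−qᵢ) over the active causes.
Numerator (weight on configurations with structural fatigue): 0.906368×0.306 = 0.277349
The normalizing constant is 0.8328×0.694 + 0.906368×0.306 = 0.855312
P(structural fatigue | strain alarm, overloaded truck) = 0.277349/0.855312 ≈ 0.3243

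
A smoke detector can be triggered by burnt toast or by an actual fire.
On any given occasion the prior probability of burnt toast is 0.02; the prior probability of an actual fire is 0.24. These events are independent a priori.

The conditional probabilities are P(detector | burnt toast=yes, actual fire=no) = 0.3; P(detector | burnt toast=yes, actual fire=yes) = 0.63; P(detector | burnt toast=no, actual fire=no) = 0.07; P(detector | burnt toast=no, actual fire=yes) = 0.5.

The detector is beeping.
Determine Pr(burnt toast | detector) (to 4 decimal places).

For the numerator, keep only burnt toast=true terms: 0.004560 + 0.003024 = 0.007584
Denominator P(detector): 0.07*0.98*0.76 + 0.5*0.98*0.24 + 0.3*0.02*0.76 + 0.63*0.02*0.24 = 0.177320
Posterior = 0.007584 / 0.177320 ≈ 0.0428

Pr(burnt toast | detector) ≈ 0.0428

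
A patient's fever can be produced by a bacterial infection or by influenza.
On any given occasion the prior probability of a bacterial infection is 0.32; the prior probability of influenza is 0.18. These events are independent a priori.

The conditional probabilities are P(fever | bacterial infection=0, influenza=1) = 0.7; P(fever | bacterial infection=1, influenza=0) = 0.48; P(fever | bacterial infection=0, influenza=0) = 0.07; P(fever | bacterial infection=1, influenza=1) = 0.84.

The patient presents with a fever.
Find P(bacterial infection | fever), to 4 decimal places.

P(bacterial infection | fever) ≈ 0.5830

By total probability over the 4 (bacterial infection, influenza) configurations:
  P(fever) = 0.07·0.68·0.82 + 0.7·0.68·0.18 + 0.48·0.32·0.82 + 0.84·0.32·0.18
        = 0.039032 + 0.085680 + 0.125952 + 0.048384 = 0.299048
The terms with bacterial infection present sum to 0.174336, so
  P(bacterial infection | fever) = 0.174336 / 0.299048 ≈ 0.5830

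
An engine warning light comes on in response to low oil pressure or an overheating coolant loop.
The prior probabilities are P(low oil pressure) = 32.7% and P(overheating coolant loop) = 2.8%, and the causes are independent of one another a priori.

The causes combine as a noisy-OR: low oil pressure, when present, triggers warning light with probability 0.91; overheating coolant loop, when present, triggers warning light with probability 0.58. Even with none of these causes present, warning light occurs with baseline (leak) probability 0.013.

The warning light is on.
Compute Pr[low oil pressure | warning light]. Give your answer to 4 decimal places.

Under noisy-OR, P(warning light | causes) = 1 − (1−0.013)·∏(1−qᵢ) over the active causes.
P(warning light) = 0.013*0.673*0.972 + 0.58546*0.673*0.028 + 0.91117*0.327*0.972 + 0.962691*0.327*0.028 = 0.008504 + 0.011032 + 0.289610 + 0.008814 = 0.317960
Of this, 0.298424 comes from 0.289610 + 0.008814 (the low oil pressure=true cases).
Hence the posterior is 0.298424/0.317960 ≈ 0.9386.

Pr[low oil pressure | warning light] ≈ 0.9386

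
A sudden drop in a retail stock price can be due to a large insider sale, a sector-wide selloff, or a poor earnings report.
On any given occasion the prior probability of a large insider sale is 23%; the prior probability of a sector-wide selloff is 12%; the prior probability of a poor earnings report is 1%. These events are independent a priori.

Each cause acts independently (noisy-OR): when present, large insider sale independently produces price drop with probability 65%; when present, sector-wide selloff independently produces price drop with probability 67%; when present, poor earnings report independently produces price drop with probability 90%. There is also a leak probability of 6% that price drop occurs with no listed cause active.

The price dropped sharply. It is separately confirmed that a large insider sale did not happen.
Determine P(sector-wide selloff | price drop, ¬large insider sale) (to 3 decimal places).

Under noisy-OR, P(price drop | causes) = 1 − (1−0.06)·∏(1−qᵢ) over the active causes.
P(price drop | ¬large insider sale) = 0.06×0.88×0.99 + 0.906×0.88×0.01 + 0.6898×0.12×0.99 + 0.96898×0.12×0.01 = 0.052272 + 0.007973 + 0.081948 + 0.001163 = 0.143356
Of this, 0.083111 comes from 0.081948 + 0.001163 (the sector-wide selloff=true cases).
P(sector-wide selloff | price drop, ¬large insider sale) = 0.083111 / 0.143356 ≈ 0.580

P(sector-wide selloff | price drop, ¬large insider sale) ≈ 0.580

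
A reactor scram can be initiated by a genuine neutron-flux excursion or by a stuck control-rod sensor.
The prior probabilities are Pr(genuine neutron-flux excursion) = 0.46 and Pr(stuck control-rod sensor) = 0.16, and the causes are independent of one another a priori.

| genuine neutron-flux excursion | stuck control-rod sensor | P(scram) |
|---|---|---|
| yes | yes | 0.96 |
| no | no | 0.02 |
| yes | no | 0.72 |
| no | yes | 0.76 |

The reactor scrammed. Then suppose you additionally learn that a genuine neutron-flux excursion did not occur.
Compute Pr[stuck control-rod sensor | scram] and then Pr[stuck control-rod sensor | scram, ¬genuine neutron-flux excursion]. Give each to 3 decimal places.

P(scram) = 0.02*0.54*0.84 + 0.76*0.54*0.16 + 0.72*0.46*0.84 + 0.96*0.46*0.16 = 0.009072 + 0.065664 + 0.278208 + 0.070656 = 0.423600
Restricting to configurations with stuck control-rod sensor present: 0.065664 + 0.070656 = 0.136320.
P(stuck control-rod sensor | scram) = 0.136320 / 0.423600 ≈ 0.322

Now also conditioning on genuine neutron-flux excursion≠true:
P(scram | ¬genuine neutron-flux excursion) = 0.02×0.84 + 0.76×0.16 = 0.016800 + 0.121600 = 0.138400
Restricting to configurations with stuck control-rod sensor present: 0.76×0.16 = 0.121600.
Hence the posterior is 0.121600/0.138400 ≈ 0.879.

Pr[stuck control-rod sensor | scram] ≈ 0.322; Pr[stuck control-rod sensor | scram, ¬genuine neutron-flux excursion] ≈ 0.879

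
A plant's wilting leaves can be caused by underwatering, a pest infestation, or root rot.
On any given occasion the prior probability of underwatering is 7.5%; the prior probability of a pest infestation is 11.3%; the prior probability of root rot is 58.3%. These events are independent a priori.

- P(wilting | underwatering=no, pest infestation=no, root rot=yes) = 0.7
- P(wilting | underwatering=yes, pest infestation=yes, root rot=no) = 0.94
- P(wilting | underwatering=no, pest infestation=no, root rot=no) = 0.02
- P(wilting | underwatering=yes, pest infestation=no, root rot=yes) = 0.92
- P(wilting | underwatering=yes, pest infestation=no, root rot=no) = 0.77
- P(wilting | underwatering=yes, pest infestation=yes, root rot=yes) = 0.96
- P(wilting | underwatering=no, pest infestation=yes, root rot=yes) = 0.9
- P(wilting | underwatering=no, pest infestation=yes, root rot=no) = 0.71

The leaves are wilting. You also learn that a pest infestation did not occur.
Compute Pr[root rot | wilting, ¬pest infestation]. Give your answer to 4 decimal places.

P(wilting | ¬pest infestation) = 0.02·0.925·0.417 + 0.7·0.925·0.583 + 0.77·0.075·0.417 + 0.92·0.075·0.583 = 0.007715 + 0.377492 + 0.024082 + 0.040227 = 0.449516
The root rot-present share is 0.377492 + 0.040227 = 0.417719.
So P(root rot | wilting, ¬pest infestation) = 0.417719/0.449516 ≈ 0.9293.

Pr[root rot | wilting, ¬pest infestation] ≈ 0.9293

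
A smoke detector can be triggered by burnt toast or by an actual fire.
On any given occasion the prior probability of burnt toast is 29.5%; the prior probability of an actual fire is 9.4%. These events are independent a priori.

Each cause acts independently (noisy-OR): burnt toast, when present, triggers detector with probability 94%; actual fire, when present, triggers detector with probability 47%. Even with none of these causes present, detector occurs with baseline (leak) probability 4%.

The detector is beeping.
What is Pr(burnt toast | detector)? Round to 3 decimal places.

Under noisy-OR, P(detector | causes) = 1 − (1−0.04)·∏(1−qᵢ) over the active causes.
Weight on burnt toast=true, given the evidence: 0.251875 + 0.026883 = 0.278758
The normalizing constant is 0.04*0.705*0.906 + 0.4912*0.705*0.094 + 0.9424*0.295*0.906 + 0.969472*0.295*0.094 = 0.336859
P(burnt toast | detector) = 0.278758/0.336859 ≈ 0.828

Pr(burnt toast | detector) ≈ 0.828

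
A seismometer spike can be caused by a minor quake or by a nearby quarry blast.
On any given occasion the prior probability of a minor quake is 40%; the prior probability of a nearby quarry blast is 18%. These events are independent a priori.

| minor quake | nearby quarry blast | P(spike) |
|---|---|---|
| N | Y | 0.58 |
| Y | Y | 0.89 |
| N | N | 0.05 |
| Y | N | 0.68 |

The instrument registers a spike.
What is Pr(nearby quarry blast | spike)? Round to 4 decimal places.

Pr(nearby quarry blast | spike) ≈ 0.3385

P(spike) = 0.05·0.6·0.82 + 0.58·0.6·0.18 + 0.68·0.4·0.82 + 0.89·0.4·0.18 = 0.024600 + 0.062640 + 0.223040 + 0.064080 = 0.374360
The nearby quarry blast-present share is 0.062640 + 0.064080 = 0.126720.
Hence the posterior is 0.126720/0.374360 ≈ 0.3385.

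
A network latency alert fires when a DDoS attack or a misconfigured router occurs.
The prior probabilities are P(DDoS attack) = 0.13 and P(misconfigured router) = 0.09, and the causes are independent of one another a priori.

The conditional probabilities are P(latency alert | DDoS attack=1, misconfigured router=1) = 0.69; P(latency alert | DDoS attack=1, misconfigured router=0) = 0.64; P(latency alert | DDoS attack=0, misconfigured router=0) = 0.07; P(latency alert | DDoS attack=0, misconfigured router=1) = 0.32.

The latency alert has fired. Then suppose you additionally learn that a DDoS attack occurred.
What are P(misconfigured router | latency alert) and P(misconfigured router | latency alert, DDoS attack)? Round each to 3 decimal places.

For the numerator, keep only misconfigured router=true terms: 0.025056 + 0.008073 = 0.033129
The normalizing constant is 0.07*0.87*0.91 + 0.32*0.87*0.09 + 0.64*0.13*0.91 + 0.69*0.13*0.09 = 0.164260
P(misconfigured router | latency alert) = 0.033129/0.164260 ≈ 0.202

Now condition on the additional information:
For the numerator, keep only misconfigured router=true terms: 0.69×0.09 = 0.062100
Denominator P(latency alert | DDoS attack): 0.64×0.91 + 0.69×0.09 = 0.644500
P(misconfigured router | latency alert, DDoS attack) = 0.062100/0.644500 ≈ 0.096
— DDoS attack explains away the evidence for misconfigured router.

P(misconfigured router | latency alert) ≈ 0.202; P(misconfigured router | latency alert, DDoS attack) ≈ 0.096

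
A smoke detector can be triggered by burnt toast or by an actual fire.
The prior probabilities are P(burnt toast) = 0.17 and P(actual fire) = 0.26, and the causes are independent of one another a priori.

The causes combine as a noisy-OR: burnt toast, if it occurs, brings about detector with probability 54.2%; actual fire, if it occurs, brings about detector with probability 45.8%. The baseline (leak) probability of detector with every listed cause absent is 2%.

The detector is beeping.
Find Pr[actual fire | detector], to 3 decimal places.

Under noisy-OR, P(detector | causes) = 1 − (1−0.02)·∏(1−qᵢ) over the active causes.
Sum P(detector|·) weighted by the priors over the 4 (burnt toast, actual fire) configurations:
  P(detector) = 0.02*0.83*0.74 + 0.46884*0.83*0.26 + 0.55116*0.17*0.74 + 0.756729*0.17*0.26
        = 0.012284 + 0.101176 + 0.069336 + 0.033447 = 0.216243
The terms with actual fire present sum to 0.134623, so
  P(actual fire | detector) = 0.134623 / 0.216243 ≈ 0.623

Pr[actual fire | detector] ≈ 0.623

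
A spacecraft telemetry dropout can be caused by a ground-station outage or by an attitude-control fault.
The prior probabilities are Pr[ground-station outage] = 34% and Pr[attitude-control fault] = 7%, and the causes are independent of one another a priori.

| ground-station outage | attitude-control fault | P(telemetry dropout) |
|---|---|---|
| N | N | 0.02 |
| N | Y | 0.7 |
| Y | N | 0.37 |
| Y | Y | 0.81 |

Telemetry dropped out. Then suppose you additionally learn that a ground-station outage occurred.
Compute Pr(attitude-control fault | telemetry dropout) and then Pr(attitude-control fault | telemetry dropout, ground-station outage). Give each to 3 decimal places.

Pr(attitude-control fault | telemetry dropout) ≈ 0.285; Pr(attitude-control fault | telemetry dropout, ground-station outage) ≈ 0.141

Enumerate the 4 (ground-station outage, attitude-control fault) configurations and weight by the priors:
  P(telemetry dropout) = 0.02·0.66·0.93 + 0.7·0.66·0.07 + 0.37·0.34·0.93 + 0.81·0.34·0.07
        = 0.012276 + 0.032340 + 0.116994 + 0.019278 = 0.180888
Keeping only the attitude-control fault-present terms gives 0.051618, so
  P(attitude-control fault | telemetry dropout) = 0.051618 / 0.180888 ≈ 0.285

With the extra evidence:
Sum P(telemetry dropout|·) weighted by the priors over both values of attitude-control fault:
  P(telemetry dropout | ground-station outage) = 0.37*0.93 + 0.81*0.07
        = 0.344100 + 0.056700 = 0.400800
Keeping only the attitude-control fault-present terms gives 0.056700, so
  P(attitude-control fault | telemetry dropout, ground-station outage) = 0.056700 / 0.400800 ≈ 0.141
Conditioning on ground-station outage lowers the posterior on attitude-control fault: the classic explaining-away effect in a common-effect structure.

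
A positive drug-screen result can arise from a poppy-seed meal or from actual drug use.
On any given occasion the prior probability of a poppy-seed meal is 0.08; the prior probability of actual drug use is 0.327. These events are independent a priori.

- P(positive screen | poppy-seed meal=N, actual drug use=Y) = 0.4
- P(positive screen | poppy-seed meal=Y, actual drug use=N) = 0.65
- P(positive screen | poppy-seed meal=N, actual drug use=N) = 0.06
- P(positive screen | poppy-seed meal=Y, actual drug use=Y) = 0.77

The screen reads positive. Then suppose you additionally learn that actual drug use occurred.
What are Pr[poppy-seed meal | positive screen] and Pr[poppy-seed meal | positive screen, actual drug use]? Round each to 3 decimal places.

Pr[poppy-seed meal | positive screen] ≈ 0.259; Pr[poppy-seed meal | positive screen, actual drug use] ≈ 0.143

Enumerate the 4 (poppy-seed meal, actual drug use) configurations and weight by the priors:
  P(positive screen) = 0.06*0.92*0.673 + 0.4*0.92*0.327 + 0.65*0.08*0.673 + 0.77*0.08*0.327
        = 0.037150 + 0.120336 + 0.034996 + 0.020143 = 0.212625
Configurations with poppy-seed meal contribute 0.055139, so
  P(poppy-seed meal | positive screen) = 0.055139 / 0.212625 ≈ 0.259

Now condition on the additional information:
P(positive screen | actual drug use) = 0.4*0.92 + 0.77*0.08 = 0.368000 + 0.061600 = 0.429600
Of this, 0.061600 comes from 0.77*0.08 (the poppy-seed meal=true cases).
P(poppy-seed meal | positive screen, actual drug use) = 0.061600 / 0.429600 ≈ 0.143
This is intercausal reasoning (explaining away): once actual drug use accounts for the positive screen, poppy-seed meal becomes less likely.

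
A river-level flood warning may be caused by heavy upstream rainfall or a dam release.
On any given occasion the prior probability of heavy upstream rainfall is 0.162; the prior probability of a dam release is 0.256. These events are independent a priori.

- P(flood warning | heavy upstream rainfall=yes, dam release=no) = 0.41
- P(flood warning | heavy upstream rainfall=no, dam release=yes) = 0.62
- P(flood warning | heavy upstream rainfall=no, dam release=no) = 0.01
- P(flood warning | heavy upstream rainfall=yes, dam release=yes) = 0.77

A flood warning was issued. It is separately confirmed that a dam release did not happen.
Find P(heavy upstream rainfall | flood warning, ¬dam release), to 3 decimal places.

P(heavy upstream rainfall | flood warning, ¬dam release) ≈ 0.888

P(flood warning | ¬dam release) = 0.01·0.838 + 0.41·0.162 = 0.008380 + 0.066420 = 0.074800
The heavy upstream rainfall-present share is 0.41·0.162 = 0.066420.
P(heavy upstream rainfall | flood warning, ¬dam release) = 0.066420 / 0.074800 ≈ 0.888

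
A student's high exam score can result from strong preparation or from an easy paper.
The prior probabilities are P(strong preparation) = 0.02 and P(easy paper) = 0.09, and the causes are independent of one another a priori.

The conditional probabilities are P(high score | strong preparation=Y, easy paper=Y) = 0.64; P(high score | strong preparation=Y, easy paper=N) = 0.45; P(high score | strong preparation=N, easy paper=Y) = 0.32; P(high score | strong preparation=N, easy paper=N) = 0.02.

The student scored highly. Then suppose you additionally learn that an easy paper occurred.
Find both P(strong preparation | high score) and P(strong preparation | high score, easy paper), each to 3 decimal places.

By total probability over the 4 (strong preparation, easy paper) configurations:
  P(high score) = 0.02×0.98×0.91 + 0.32×0.98×0.09 + 0.45×0.02×0.91 + 0.64×0.02×0.09
        = 0.017836 + 0.028224 + 0.008190 + 0.001152 = 0.055402
The terms with strong preparation present sum to 0.009342, so
  P(strong preparation | high score) = 0.009342 / 0.055402 ≈ 0.169

Now also conditioning on easy paper=true:
Numerator (weight on configurations with strong preparation): 0.64×0.02 = 0.012800
Normalizer over all consistent configurations: 0.32×0.98 + 0.64×0.02 = 0.326400
Posterior = 0.012800 / 0.326400 ≈ 0.039
Conditioning on easy paper lowers the posterior on strong preparation: the classic explaining-away effect in a common-effect structure.

P(strong preparation | high score) ≈ 0.169; P(strong preparation | high score, easy paper) ≈ 0.039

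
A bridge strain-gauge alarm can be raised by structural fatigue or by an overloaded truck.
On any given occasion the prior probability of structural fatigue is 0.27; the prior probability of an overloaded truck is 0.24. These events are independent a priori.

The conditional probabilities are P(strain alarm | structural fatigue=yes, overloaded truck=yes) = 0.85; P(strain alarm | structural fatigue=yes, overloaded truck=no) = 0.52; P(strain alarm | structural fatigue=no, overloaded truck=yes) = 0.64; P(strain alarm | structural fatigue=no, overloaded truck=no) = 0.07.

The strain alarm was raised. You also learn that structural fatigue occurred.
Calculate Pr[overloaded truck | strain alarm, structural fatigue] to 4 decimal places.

Pr[overloaded truck | strain alarm, structural fatigue] ≈ 0.3405

P(strain alarm | structural fatigue) = 0.52*0.76 + 0.85*0.24 = 0.395200 + 0.204000 = 0.599200
The overloaded truck-present share is 0.85*0.24 = 0.204000.
So P(overloaded truck | strain alarm, structural fatigue) = 0.204000/0.599200 ≈ 0.3405.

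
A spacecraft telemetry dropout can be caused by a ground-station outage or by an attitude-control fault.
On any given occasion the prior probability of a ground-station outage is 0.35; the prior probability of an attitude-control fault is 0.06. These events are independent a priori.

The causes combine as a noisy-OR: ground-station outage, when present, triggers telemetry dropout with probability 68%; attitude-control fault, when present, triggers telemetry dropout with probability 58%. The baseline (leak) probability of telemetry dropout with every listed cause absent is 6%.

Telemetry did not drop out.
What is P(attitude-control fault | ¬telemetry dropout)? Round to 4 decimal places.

Under noisy-OR, P(telemetry dropout | causes) = 1 − (1−0.06)·∏(1−qᵢ) over the active causes.
For the numerator, keep only attitude-control fault=true terms: 0.015397 + 0.002653 = 0.018050
Normalizer over all consistent configurations: 0.94*0.65*0.94 + 0.3948*0.65*0.06 + 0.3008*0.35*0.94 + 0.126336*0.35*0.06 = 0.691353
P(attitude-control fault | ¬telemetry dropout) = 0.018050/0.691353 ≈ 0.0261

P(attitude-control fault | ¬telemetry dropout) ≈ 0.0261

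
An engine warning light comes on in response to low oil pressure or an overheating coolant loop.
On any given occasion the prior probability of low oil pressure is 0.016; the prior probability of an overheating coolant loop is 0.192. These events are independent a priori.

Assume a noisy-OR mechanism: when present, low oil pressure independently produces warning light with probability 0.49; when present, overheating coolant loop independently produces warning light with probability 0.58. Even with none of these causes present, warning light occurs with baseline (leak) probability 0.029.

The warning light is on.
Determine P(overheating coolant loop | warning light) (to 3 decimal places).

Under noisy-OR, P(warning light | causes) = 1 − (1−0.029)·∏(1−qᵢ) over the active causes.
P(warning light) = 0.029×0.984×0.808 + 0.59218×0.984×0.192 + 0.50479×0.016×0.808 + 0.792012×0.016×0.192 = 0.023057 + 0.111879 + 0.006526 + 0.002433 = 0.143895
Of this, 0.114312 comes from 0.111879 + 0.002433 (the overheating coolant loop=true cases).
P(overheating coolant loop | warning light) = 0.114312 / 0.143895 ≈ 0.794

P(overheating coolant loop | warning light) ≈ 0.794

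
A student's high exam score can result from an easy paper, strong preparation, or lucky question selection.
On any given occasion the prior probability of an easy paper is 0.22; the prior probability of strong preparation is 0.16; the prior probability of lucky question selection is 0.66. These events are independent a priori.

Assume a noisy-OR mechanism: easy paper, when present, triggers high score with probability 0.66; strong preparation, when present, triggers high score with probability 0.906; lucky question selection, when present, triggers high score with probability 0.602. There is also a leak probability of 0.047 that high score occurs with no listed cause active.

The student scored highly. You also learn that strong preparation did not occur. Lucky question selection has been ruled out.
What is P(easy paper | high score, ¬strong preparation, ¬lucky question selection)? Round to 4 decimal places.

P(easy paper | high score, ¬strong preparation, ¬lucky question selection) ≈ 0.8022

Under noisy-OR, P(high score | causes) = 1 − (1−0.047)·∏(1−qᵢ) over the active causes.
P(high score | ¬strong preparation, ¬lucky question selection) = 0.047·0.78 + 0.67598·0.22 = 0.036660 + 0.148716 = 0.185376
Restricting to configurations with easy paper present: 0.67598·0.22 = 0.148716.
So P(easy paper | high score, ¬strong preparation, ¬lucky question selection) = 0.148716/0.185376 ≈ 0.8022.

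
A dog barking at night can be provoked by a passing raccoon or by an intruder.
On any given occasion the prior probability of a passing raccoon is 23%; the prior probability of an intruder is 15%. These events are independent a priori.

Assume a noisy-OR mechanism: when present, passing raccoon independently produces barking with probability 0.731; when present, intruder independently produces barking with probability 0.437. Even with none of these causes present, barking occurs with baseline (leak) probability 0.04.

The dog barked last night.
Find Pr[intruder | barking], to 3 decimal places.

Pr[intruder | barking] ≈ 0.325

Under noisy-OR, P(barking | causes) = 1 − (1−0.04)·∏(1−qᵢ) over the active causes.
P(barking) = 0.04·0.77·0.85 + 0.45952·0.77·0.15 + 0.74176·0.23·0.85 + 0.854611·0.23·0.15 = 0.026180 + 0.053075 + 0.145014 + 0.029484 = 0.253753
The intruder-present share is 0.053075 + 0.029484 = 0.082559.
Hence the posterior is 0.082559/0.253753 ≈ 0.325.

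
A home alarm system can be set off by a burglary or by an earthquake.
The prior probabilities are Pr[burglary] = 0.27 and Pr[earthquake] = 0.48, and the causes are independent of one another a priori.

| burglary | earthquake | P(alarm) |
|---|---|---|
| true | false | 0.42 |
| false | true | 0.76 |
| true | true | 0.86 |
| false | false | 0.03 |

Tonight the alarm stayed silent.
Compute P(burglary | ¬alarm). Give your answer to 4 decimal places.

P(burglary | ¬alarm) ≈ 0.1804

For the numerator, keep only burglary=true terms: 0.081432 + 0.018144 = 0.099576
Normalizer over all consistent configurations: 0.97·0.73·0.52 + 0.24·0.73·0.48 + 0.58·0.27·0.52 + 0.14·0.27·0.48 = 0.551884
Posterior = 0.099576 / 0.551884 ≈ 0.1804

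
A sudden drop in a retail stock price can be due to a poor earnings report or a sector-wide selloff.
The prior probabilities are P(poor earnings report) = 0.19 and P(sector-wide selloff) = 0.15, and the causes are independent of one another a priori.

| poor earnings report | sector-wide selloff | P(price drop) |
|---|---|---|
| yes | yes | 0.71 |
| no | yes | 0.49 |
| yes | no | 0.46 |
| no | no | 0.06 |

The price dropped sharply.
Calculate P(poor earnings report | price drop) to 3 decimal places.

For the numerator, keep only poor earnings report=true terms: 0.074290 + 0.020235 = 0.094525
Normalizer over all consistent configurations: 0.06×0.81×0.85 + 0.49×0.81×0.15 + 0.46×0.19×0.85 + 0.71×0.19×0.15 = 0.195370
P(poor earnings report | price drop) = 0.094525/0.195370 ≈ 0.484

P(poor earnings report | price drop) ≈ 0.484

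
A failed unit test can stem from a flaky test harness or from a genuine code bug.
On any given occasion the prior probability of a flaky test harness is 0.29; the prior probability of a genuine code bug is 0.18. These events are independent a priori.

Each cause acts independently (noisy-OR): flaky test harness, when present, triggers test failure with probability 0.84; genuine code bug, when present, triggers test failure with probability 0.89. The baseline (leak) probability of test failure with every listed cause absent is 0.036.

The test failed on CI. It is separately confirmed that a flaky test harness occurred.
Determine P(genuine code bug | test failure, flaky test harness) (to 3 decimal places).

P(genuine code bug | test failure, flaky test harness) ≈ 0.203

Under noisy-OR, P(test failure | causes) = 1 − (1−0.036)·∏(1−qᵢ) over the active causes.
P(test failure | flaky test harness) = 0.84576×0.82 + 0.983034×0.18 = 0.693523 + 0.176946 = 0.870469
Of this, 0.176946 comes from 0.983034×0.18 (the genuine code bug=true cases).
So P(genuine code bug | test failure, flaky test harness) = 0.176946/0.870469 ≈ 0.203.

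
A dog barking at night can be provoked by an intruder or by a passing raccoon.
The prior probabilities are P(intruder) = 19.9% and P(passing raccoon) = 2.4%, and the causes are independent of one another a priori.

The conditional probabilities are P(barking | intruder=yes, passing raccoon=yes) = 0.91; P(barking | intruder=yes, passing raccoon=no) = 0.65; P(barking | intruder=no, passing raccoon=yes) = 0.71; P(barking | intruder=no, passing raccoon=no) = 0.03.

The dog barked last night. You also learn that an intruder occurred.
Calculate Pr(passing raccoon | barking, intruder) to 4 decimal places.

Pr(passing raccoon | barking, intruder) ≈ 0.0333

For the numerator, keep only passing raccoon=true terms: 0.91·0.024 = 0.021840
Normalizer over all consistent configurations: 0.65·0.976 + 0.91·0.024 = 0.656240
Posterior = 0.021840 / 0.656240 ≈ 0.0333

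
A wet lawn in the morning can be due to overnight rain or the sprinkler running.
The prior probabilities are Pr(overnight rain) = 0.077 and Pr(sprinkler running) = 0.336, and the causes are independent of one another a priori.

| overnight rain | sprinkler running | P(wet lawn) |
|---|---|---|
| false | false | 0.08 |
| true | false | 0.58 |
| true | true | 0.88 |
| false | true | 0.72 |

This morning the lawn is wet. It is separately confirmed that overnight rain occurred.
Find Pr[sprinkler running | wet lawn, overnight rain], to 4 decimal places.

Pr[sprinkler running | wet lawn, overnight rain] ≈ 0.4343

Sum P(wet lawn|·) weighted by the priors over both values of sprinkler running:
  P(wet lawn | overnight rain) = 0.58·0.664 + 0.88·0.336
        = 0.385120 + 0.295680 = 0.680800
Configurations with sprinkler running contribute 0.295680, so
  P(sprinkler running | wet lawn, overnight rain) = 0.295680 / 0.680800 ≈ 0.4343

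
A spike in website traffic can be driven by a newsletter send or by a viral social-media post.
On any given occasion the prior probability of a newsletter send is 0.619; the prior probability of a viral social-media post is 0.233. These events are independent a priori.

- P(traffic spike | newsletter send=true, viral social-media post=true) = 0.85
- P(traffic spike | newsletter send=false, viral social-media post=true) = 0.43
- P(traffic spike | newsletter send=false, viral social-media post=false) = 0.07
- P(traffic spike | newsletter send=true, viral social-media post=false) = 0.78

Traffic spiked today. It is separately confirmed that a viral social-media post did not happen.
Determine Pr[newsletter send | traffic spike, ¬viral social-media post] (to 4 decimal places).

Pr[newsletter send | traffic spike, ¬viral social-media post] ≈ 0.9477

P(traffic spike | ¬viral social-media post) = 0.07·0.381 + 0.78·0.619 = 0.026670 + 0.482820 = 0.509490
Of this, 0.482820 comes from 0.78·0.619 (the newsletter send=true cases).
So P(newsletter send | traffic spike, ¬viral social-media post) = 0.482820/0.509490 ≈ 0.9477.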